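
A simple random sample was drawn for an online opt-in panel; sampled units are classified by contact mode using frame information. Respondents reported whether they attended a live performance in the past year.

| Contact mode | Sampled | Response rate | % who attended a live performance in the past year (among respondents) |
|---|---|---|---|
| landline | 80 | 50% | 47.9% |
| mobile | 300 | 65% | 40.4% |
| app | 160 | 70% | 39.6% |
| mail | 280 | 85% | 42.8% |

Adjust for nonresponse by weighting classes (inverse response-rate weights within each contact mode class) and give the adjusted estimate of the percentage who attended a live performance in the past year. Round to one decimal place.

Inverse-response-rate weighting restores each class to its sampled count, so class totals weight by n_sampled:
  landline: 80 × 47.9 = 3832
  mobile: 300 × 40.4 = 12,120
  app: 160 × 39.6 = 6336
  mail: 280 × 42.8 = 11,984
Adjusted estimate = 34,272 / 820 = 41.7951 → 41.8%.

41.8%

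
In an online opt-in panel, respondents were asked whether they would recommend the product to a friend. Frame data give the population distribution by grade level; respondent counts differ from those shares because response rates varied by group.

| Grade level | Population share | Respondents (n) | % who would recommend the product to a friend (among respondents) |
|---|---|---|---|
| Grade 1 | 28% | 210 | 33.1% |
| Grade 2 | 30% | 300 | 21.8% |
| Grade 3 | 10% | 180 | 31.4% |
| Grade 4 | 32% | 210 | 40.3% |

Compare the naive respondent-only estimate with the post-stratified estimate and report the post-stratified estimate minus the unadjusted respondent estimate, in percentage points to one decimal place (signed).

+1.2 percentage points

Naive respondent-only estimate (weights = respondent counts):
  (210/900)×33.1 + (300/900)×21.8 + (180/900)×31.4 + (210/900)×40.3 = 30.6733%
Reweighting by population grade level shares:
  0.28×33.1 + 0.3×21.8 + 0.1×31.4 + 0.32×40.3 = 31.844%
Difference = 31.844 − 30.6733 = 1.1707 pp.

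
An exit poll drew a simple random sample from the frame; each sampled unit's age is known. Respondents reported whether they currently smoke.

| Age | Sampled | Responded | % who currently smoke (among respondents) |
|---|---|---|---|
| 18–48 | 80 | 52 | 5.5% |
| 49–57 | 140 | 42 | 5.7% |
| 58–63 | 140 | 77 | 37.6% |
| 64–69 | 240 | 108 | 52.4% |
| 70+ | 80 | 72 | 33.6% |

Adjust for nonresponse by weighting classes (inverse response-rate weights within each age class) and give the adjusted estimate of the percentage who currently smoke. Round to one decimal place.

32.0%

Response rates by class: 18–48 52/80 = 65%, 49–57 42/140 = 30%, 58–63 77/140 = 55%, 64–69 108/240 = 45%, 70+ 72/80 = 90%.
Weighting each respondent by the inverse class response rate inflates each class back to its sampled size, so the class weight is n_sampled:
  18–48: 80 × 5.5 = 440
  49–57: 140 × 5.7 = 798
  58–63: 140 × 37.6 = 5264
  64–69: 240 × 52.4 = 12,576
  70+: 80 × 33.6 = 2688
Adjusted estimate = 21,766 / 680 = 32.0088 → 32.0%.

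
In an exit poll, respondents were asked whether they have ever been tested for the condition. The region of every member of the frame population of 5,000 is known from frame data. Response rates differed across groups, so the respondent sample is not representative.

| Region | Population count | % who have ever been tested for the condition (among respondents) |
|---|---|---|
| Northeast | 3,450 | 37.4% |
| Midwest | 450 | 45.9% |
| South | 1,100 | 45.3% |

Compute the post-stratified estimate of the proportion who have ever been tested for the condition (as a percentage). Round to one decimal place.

39.9%

Post-stratification weights by population share, not respondent share:
  Northeast: (3,450/5,000) × 37.4 = 25.806
  Midwest: (450/5,000) × 45.9 = 4.131
  South: (1,100/5,000) × 45.3 = 9.966
Post-stratified estimate = 39.903 → 39.9%.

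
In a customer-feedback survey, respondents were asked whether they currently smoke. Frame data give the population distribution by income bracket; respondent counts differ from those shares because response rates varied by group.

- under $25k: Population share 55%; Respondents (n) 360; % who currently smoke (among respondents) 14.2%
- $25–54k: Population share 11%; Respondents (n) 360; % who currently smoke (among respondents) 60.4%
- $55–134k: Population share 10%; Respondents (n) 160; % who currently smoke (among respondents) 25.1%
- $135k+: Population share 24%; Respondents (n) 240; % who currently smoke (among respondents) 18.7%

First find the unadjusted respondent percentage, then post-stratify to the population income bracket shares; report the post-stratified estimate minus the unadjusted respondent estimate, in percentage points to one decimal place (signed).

-10.1 percentage points

Naive respondent-only estimate (weights = respondent counts):
  (360/1120)×14.2 + (360/1120)×60.4 + (160/1120)×25.1 + (240/1120)×18.7 = 31.5714%
Post-stratifying to population shares instead:
  0.55×14.2 + 0.11×60.4 + 0.1×25.1 + 0.24×18.7 = 21.452%
Difference = 21.452 − 31.5714 = -10.1194 pp.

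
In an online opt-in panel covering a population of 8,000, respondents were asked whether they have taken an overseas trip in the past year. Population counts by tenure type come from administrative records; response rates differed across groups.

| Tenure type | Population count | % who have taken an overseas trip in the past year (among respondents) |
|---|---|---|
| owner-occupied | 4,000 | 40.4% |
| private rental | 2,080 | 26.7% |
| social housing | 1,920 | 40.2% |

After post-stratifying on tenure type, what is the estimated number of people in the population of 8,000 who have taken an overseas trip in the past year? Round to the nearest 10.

2,940

Each cell contributes its population count × the respondent rate:
  owner-occupied: 4,000 × 40.4% = 1616
  private rental: 2,080 × 26.7% = 555.36
  social housing: 1,920 × 40.2% = 771.84
Estimated total = 2943.2 → 2,940.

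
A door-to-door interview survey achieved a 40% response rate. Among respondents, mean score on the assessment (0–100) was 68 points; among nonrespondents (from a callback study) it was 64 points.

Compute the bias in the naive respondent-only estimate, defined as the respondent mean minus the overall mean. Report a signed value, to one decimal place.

Nonresponse fraction = 1 − 0.4 = 0.6.
Bias = (nonresponse fraction) × (respondent mean − nonrespondent mean)
     = 0.6 × (68 − 64) = 0.6 × 4 = 2.4.

+2.4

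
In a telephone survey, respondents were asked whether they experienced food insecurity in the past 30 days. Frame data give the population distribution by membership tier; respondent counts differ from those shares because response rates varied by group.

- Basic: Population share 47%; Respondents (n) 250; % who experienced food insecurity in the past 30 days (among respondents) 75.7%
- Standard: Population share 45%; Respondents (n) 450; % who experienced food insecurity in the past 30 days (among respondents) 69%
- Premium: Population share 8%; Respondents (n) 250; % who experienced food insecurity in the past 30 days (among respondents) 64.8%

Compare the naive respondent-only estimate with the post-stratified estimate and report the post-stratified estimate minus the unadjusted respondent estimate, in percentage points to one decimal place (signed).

+2.2 percentage points

Naive respondent-only estimate (weights = respondent counts):
  (250/950)×75.7 + (450/950)×69 + (250/950)×64.8 = 69.6579%
Post-stratifying to population shares instead:
  0.47×75.7 + 0.45×69 + 0.08×64.8 = 71.813%
Difference = 71.813 − 69.6579 = 2.1551 pp.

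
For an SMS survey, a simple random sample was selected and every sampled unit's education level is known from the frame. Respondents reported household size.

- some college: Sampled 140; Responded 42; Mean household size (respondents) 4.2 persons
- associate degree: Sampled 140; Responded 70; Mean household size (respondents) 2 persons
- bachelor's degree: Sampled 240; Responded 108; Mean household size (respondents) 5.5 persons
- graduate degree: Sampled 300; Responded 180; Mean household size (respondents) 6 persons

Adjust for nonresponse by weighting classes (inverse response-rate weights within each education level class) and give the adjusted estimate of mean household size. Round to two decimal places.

Class response rates: some college 42/140 = 30%, associate degree 70/140 = 50%, bachelor's degree 108/240 = 45%, graduate degree 180/300 = 60%.
Inverse-response-rate weighting restores each class to its sampled count, so class totals weight by n_sampled:
  some college: 140 × 4.2 = 588
  associate degree: 140 × 2 = 280
  bachelor's degree: 240 × 5.5 = 1320
  graduate degree: 300 × 6 = 1800
Adjusted estimate = 3988 / 820 = 4.86341 → 4.86.

4.86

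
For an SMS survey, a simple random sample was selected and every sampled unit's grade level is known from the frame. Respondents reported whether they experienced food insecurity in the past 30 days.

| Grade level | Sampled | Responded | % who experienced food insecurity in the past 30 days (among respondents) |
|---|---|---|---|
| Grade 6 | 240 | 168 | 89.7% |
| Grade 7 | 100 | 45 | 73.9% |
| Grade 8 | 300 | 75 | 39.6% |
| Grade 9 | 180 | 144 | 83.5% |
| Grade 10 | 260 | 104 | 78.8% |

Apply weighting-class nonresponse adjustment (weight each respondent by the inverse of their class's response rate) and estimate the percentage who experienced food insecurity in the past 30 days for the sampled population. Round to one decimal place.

Response rates by class: Grade 6 168/240 = 70%, Grade 7 45/100 = 45%, Grade 8 75/300 = 25%, Grade 9 144/180 = 80%, Grade 10 104/260 = 40%.
With weight = n_sampled/n_responded per class, the weighted class total is n_sampled:
  Grade 6: 240 × 89.7 = 21,528
  Grade 7: 100 × 73.9 = 7390
  Grade 8: 300 × 39.6 = 11,880
  Grade 9: 180 × 83.5 = 15,030
  Grade 10: 260 × 78.8 = 20,488
Adjusted estimate = 76,316 / 1,080 = 70.663 → 70.7%.

70.7%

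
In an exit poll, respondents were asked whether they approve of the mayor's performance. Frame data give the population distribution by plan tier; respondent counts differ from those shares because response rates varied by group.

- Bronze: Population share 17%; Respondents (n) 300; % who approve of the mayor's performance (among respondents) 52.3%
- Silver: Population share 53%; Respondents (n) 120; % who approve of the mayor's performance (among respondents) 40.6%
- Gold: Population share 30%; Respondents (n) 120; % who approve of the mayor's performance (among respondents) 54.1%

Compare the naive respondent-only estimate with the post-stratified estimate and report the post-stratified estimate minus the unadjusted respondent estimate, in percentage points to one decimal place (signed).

Naive respondent-only estimate (weights = respondent counts):
  (300/540)×52.3 + (120/540)×40.6 + (120/540)×54.1 = 50.1%
Reweighting by population plan tier shares:
  0.17×52.3 + 0.53×40.6 + 0.3×54.1 = 46.639%
Difference = 46.639 − 50.1 = -3.461 pp.

-3.5 percentage points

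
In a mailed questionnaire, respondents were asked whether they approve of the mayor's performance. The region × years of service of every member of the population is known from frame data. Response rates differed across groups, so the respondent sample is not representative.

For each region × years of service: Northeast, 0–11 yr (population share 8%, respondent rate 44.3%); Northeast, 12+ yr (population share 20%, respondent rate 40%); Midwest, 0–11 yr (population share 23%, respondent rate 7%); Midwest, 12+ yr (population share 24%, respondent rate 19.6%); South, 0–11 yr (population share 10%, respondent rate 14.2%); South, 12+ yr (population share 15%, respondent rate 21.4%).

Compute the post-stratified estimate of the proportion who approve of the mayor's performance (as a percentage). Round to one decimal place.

Reweight to the known region × years of service distribution:
  Northeast, 0–11 yr: 0.08 × 44.3 = 3.544
  Northeast, 12+ yr: 0.2 × 40 = 8
  Midwest, 0–11 yr: 0.23 × 7 = 1.61
  Midwest, 12+ yr: 0.24 × 19.6 = 4.704
  South, 0–11 yr: 0.1 × 14.2 = 1.42
  South, 12+ yr: 0.15 × 21.4 = 3.21
Post-stratified estimate = 22.488 → 22.5%.

22.5%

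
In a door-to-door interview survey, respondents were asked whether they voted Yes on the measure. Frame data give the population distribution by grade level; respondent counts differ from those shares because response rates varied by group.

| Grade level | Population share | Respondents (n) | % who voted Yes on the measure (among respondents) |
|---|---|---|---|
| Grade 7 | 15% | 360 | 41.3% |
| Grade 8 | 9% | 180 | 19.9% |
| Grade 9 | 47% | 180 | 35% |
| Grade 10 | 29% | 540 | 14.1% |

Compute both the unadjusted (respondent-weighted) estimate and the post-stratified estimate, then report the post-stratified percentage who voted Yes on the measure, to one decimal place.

28.5%

Unadjusted (pooled respondent) estimate weights by respondent counts:
  (360/1260)×41.3 + (180/1260)×19.9 + (180/1260)×35 + (540/1260)×14.1 = 25.6857%
Post-stratifying to population shares instead:
  0.15×41.3 + 0.09×19.9 + 0.47×35 + 0.29×14.1 = 28.525%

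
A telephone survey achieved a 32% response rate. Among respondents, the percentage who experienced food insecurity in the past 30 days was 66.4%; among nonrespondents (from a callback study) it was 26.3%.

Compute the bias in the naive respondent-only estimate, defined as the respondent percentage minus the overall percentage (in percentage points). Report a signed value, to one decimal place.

+27.3 percentage points

Nonresponse fraction = 1 − 0.32 = 0.68.
Bias = (nonresponse fraction) × (respondent percentage − nonrespondent percentage)
     = 0.68 × (66.4 − 26.3) = 0.68 × 40.1 = 27.268.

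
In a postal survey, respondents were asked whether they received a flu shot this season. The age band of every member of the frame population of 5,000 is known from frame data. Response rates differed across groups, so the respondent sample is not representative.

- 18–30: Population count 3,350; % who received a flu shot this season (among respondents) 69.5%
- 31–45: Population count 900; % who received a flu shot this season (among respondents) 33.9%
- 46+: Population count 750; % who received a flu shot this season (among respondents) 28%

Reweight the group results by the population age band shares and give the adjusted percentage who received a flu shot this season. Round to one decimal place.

Weight each group's respondent value by its population share:
  18–30: (3,350/5,000) × 69.5 = 46.565
  31–45: (900/5,000) × 33.9 = 6.102
  46+: (750/5,000) × 28 = 4.2
Post-stratified estimate = 56.867 → 56.9%.

56.9%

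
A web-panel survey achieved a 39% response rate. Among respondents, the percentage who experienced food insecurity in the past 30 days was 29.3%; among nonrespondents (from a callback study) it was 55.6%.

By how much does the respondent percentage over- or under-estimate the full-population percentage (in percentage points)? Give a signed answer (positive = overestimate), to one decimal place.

-16.0 percentage points

Nonresponse fraction = 1 − 0.39 = 0.61.
Bias = (nonresponse fraction) × (respondent percentage − nonrespondent percentage)
     = 0.61 × (29.3 − 55.6) = 0.61 × -26.3 = -16.043.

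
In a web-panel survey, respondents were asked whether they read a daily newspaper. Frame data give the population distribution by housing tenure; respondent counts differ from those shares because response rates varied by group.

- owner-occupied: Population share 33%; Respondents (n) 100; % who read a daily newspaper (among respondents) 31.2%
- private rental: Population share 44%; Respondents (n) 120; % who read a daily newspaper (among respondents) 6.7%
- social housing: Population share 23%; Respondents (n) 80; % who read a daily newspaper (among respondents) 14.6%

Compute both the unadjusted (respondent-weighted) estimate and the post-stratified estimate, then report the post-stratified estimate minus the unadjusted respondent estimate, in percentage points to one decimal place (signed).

Naive respondent-only estimate (weights = respondent counts):
  (100/300)×31.2 + (120/300)×6.7 + (80/300)×14.6 = 16.9733%
Reweighting by population housing tenure shares:
  0.33×31.2 + 0.44×6.7 + 0.23×14.6 = 16.602%
Difference = 16.602 − 16.9733 = -0.3713 pp.

-0.4 percentage points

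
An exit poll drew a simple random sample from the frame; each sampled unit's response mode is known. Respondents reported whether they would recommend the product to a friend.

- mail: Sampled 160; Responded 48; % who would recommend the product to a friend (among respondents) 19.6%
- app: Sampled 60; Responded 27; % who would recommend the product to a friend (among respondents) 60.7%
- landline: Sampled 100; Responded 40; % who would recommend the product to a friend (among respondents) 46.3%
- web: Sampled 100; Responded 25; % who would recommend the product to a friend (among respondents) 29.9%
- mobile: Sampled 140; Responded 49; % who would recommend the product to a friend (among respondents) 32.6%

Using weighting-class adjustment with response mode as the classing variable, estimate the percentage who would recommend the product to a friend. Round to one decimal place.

33.9%

Class response rates: mail 48/160 = 30%, app 27/60 = 45%, landline 40/100 = 40%, web 25/100 = 25%, mobile 49/140 = 35%.
Each respondent's weight = sampled/responded in their class; summing within a class gives n_sampled, so:
  mail: 160 × 19.6 = 3136
  app: 60 × 60.7 = 3642
  landline: 100 × 46.3 = 4630
  web: 100 × 29.9 = 2990
  mobile: 140 × 32.6 = 4564
Adjusted estimate = 18,962 / 560 = 33.8607 → 33.9%.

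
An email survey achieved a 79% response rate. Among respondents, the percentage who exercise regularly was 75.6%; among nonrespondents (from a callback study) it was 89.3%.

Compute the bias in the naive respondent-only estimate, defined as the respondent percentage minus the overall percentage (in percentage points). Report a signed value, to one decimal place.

-2.9 percentage points

Nonresponse fraction = 1 − 0.79 = 0.21.
Bias = (nonresponse fraction) × (respondent percentage − nonrespondent percentage)
     = 0.21 × (75.6 − 89.3) = 0.21 × -13.7 = -2.877.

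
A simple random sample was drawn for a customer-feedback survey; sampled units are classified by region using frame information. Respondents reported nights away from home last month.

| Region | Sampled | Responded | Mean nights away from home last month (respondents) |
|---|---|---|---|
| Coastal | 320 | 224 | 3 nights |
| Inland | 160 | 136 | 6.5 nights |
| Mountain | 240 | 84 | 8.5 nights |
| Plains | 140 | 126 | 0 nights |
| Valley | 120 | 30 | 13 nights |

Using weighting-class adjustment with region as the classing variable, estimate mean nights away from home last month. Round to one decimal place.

Response rates by class: Coastal 224/320 = 70%, Inland 136/160 = 85%, Mountain 84/240 = 35%, Plains 126/140 = 90%, Valley 30/120 = 25%.
Inverse-response-rate weighting restores each class to its sampled count, so class totals weight by n_sampled:
  Coastal: 320 × 3 = 960
  Inland: 160 × 6.5 = 1040
  Mountain: 240 × 8.5 = 2040
  Plains: 140 × 0 = 0
  Valley: 120 × 13 = 1560
Adjusted estimate = 5600 / 980 = 5.71429 → 5.7.

5.7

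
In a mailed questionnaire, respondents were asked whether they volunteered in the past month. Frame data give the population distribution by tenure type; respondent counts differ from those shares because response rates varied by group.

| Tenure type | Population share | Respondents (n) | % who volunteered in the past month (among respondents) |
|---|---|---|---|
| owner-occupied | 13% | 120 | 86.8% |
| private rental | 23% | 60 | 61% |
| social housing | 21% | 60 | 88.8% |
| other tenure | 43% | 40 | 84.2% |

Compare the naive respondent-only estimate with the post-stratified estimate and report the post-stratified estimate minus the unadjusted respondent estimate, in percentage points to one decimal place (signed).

Unadjusted (pooled respondent) estimate weights by respondent counts:
  (120/280)×86.8 + (60/280)×61 + (60/280)×88.8 + (40/280)×84.2 = 81.3286%
Reweighting by population tenure type shares:
  0.13×86.8 + 0.23×61 + 0.21×88.8 + 0.43×84.2 = 80.168%
Difference = 80.168 − 81.3286 = -1.1606 pp.

-1.2 percentage points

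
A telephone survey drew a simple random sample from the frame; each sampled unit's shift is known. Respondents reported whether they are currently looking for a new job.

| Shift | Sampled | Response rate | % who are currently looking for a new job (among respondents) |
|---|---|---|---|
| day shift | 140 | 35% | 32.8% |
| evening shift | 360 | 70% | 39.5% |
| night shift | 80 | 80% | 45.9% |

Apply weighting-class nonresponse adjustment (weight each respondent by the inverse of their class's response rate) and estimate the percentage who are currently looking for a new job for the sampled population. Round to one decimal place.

With weight = n_sampled/n_responded per class, the weighted class total is n_sampled:
  day shift: 140 × 32.8 = 4592
  evening shift: 360 × 39.5 = 14,220
  night shift: 80 × 45.9 = 3672
Adjusted estimate = 22,484 / 580 = 38.7655 → 38.8%.

38.8%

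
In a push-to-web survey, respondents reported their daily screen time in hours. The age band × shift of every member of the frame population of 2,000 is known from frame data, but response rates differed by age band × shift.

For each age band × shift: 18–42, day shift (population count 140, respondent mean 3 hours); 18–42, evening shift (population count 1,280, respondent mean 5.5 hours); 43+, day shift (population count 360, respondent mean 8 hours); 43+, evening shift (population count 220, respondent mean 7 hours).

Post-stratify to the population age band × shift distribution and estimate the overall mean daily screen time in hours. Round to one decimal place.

5.9

Each cell contributes population-share × respondent value:
  18–42, day shift: (140/2,000) × 3 = 0.21
  18–42, evening shift: (1,280/2,000) × 5.5 = 3.52
  43+, day shift: (360/2,000) × 8 = 1.44
  43+, evening shift: (220/2,000) × 7 = 0.77
Post-stratified estimate = 5.94 → 5.9.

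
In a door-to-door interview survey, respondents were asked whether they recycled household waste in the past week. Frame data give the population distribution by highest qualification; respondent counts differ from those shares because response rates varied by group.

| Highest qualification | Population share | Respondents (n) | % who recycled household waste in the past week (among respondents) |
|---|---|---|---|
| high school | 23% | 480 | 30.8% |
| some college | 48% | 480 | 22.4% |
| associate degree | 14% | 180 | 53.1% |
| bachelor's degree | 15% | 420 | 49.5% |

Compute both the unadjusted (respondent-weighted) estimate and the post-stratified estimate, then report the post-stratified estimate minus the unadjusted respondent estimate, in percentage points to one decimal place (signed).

Without adjustment, the pooled respondent share is:
  (480/1560)×30.8 + (480/1560)×22.4 + (180/1560)×53.1 + (420/1560)×49.5 = 35.8231%
Post-stratified estimate weights by population shares:
  0.23×30.8 + 0.48×22.4 + 0.14×53.1 + 0.15×49.5 = 32.695%
Difference = 32.695 − 35.8231 = -3.1281 pp.

-3.1 percentage points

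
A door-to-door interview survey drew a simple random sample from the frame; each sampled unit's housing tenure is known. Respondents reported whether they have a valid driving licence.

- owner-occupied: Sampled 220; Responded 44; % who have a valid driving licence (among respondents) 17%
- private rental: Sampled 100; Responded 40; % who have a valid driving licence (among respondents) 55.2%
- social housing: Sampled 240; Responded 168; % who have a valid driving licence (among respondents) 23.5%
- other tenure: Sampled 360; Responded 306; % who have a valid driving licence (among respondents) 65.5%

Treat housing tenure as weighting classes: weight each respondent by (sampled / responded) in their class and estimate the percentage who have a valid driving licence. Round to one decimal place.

41.8%

Class response rates: owner-occupied 44/220 = 20%, private rental 40/100 = 40%, social housing 168/240 = 70%, other tenure 306/360 = 85%.
Inverse-response-rate weighting restores each class to its sampled count, so class totals weight by n_sampled:
  owner-occupied: 220 × 17 = 3740
  private rental: 100 × 55.2 = 5520
  social housing: 240 × 23.5 = 5640
  other tenure: 360 × 65.5 = 23,580
Adjusted estimate = 38,480 / 920 = 41.8261 → 41.8%.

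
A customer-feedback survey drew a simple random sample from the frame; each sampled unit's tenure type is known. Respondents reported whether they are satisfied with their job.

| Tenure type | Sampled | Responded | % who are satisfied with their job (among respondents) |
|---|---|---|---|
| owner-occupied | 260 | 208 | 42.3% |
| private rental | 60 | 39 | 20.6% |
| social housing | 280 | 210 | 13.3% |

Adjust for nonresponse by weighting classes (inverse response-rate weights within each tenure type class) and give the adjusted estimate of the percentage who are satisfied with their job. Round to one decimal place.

26.6%

Class response rates: owner-occupied 208/260 = 80%, private rental 39/60 = 65%, social housing 210/280 = 75%.
With weight = n_sampled/n_responded per class, the weighted class total is n_sampled:
  owner-occupied: 260 × 42.3 = 10,998
  private rental: 60 × 20.6 = 1236
  social housing: 280 × 13.3 = 3724
Adjusted estimate = 15,958 / 600 = 26.5967 → 26.6%.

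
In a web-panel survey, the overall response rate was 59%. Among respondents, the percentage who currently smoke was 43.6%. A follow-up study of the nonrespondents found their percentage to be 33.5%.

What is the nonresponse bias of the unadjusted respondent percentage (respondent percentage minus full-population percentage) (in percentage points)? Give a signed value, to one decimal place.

+4.1 percentage points

Nonresponse fraction = 1 − 0.59 = 0.41.
Bias = (nonresponse fraction) × (respondent percentage − nonrespondent percentage)
     = 0.41 × (43.6 − 33.5) = 0.41 × 10.1 = 4.141.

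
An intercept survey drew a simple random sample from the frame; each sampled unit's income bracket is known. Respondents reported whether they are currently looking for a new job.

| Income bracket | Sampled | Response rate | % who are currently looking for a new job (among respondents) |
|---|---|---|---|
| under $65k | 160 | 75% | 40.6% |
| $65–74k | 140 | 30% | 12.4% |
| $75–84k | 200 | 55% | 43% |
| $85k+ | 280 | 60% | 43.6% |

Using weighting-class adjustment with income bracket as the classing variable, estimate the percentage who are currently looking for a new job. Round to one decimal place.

37.2%

Each respondent's weight = sampled/responded in their class; summing within a class gives n_sampled, so:
  under $65k: 160 × 40.6 = 6496
  $65–74k: 140 × 12.4 = 1736
  $75–84k: 200 × 43 = 8600
  $85k+: 280 × 43.6 = 12,208
Adjusted estimate = 29,040 / 780 = 37.2308 → 37.2%.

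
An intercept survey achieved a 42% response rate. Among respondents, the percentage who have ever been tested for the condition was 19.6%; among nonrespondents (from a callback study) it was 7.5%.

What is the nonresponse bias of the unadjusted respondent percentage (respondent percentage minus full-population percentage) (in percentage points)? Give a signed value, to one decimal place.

+7.0 percentage points

Nonresponse fraction = 1 − 0.42 = 0.58.
Bias = (nonresponse fraction) × (respondent percentage − nonrespondent percentage)
     = 0.58 × (19.6 − 7.5) = 0.58 × 12.1 = 7.018.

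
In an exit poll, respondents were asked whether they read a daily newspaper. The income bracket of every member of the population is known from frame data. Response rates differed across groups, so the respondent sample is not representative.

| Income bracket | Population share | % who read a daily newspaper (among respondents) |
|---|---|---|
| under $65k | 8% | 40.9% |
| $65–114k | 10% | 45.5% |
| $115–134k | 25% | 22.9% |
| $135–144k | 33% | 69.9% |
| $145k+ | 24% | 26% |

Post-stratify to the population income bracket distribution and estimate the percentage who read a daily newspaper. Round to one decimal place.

Post-stratification weights by population share, not respondent share:
  under $65k: 0.08 × 40.9 = 3.272
  $65–114k: 0.1 × 45.5 = 4.55
  $115–134k: 0.25 × 22.9 = 5.725
  $135–144k: 0.33 × 69.9 = 23.067
  $145k+: 0.24 × 26 = 6.24
Post-stratified estimate = 42.854 → 42.9%.

42.9%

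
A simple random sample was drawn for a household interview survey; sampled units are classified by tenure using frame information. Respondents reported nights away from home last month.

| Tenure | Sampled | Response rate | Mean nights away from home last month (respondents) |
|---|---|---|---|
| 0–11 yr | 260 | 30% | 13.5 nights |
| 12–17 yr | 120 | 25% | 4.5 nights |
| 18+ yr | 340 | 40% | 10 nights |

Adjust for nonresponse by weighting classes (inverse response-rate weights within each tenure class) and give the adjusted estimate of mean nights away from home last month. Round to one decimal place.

Weighting each respondent by the inverse class response rate inflates each class back to its sampled size, so the class weight is n_sampled:
  0–11 yr: 260 × 13.5 = 3510
  12–17 yr: 120 × 4.5 = 540
  18+ yr: 340 × 10 = 3400
Adjusted estimate = 7450 / 720 = 10.3472 → 10.3.

10.3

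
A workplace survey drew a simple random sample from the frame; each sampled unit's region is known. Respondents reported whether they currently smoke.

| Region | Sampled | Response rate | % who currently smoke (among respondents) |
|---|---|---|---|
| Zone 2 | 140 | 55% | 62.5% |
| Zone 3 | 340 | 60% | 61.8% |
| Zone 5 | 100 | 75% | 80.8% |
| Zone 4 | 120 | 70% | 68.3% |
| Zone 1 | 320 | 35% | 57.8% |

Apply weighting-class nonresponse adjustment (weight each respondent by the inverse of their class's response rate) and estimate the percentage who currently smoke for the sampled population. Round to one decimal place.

Inverse-response-rate weighting restores each class to its sampled count, so class totals weight by n_sampled:
  Zone 2: 140 × 62.5 = 8750
  Zone 3: 340 × 61.8 = 21,012
  Zone 5: 100 × 80.8 = 8080
  Zone 4: 120 × 68.3 = 8196
  Zone 1: 320 × 57.8 = 18,496
Adjusted estimate = 64,534 / 1,020 = 63.2686 → 63.3%.

63.3%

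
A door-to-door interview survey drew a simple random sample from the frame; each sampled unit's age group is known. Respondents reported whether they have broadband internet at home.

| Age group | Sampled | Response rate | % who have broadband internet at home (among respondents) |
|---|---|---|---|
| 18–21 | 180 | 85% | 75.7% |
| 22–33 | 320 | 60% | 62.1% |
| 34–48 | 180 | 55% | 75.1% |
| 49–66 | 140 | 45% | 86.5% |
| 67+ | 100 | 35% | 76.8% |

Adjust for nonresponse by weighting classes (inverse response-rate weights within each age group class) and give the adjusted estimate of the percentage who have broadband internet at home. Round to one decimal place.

Weighting each respondent by the inverse class response rate inflates each class back to its sampled size, so the class weight is n_sampled:
  18–21: 180 × 75.7 = 13,626
  22–33: 320 × 62.1 = 19,872
  34–48: 180 × 75.1 = 13518
  49–66: 140 × 86.5 = 12,110
  67+: 100 × 76.8 = 7680
Adjusted estimate = 66,806 / 920 = 72.6152 → 72.6%.

72.6%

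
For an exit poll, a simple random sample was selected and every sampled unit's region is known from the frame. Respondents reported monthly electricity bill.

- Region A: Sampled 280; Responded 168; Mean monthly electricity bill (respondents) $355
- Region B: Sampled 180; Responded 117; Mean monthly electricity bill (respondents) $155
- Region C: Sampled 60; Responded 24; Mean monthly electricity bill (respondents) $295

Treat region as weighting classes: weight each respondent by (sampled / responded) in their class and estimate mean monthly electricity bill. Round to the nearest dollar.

$279

Response rates by class: Region A 168/280 = 60%, Region B 117/180 = 65%, Region C 24/60 = 40%.
Inverse-response-rate weighting restores each class to its sampled count, so class totals weight by n_sampled:
  Region A: 280 × 355 = 99,400
  Region B: 180 × 155 = 27,900
  Region C: 60 × 295 = 17,700
Adjusted estimate = 145,000 / 520 = 278.846 → $279.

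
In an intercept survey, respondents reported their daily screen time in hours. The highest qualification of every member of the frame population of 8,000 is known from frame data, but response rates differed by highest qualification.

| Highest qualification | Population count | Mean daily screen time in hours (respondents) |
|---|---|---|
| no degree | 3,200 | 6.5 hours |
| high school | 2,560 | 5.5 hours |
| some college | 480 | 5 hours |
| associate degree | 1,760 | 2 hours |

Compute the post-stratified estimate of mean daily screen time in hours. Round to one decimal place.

5.1

Weight each group's respondent value by its population share:
  no degree: (3,200/8,000) × 6.5 = 2.6
  high school: (2,560/8,000) × 5.5 = 1.76
  some college: (480/8,000) × 5 = 0.3
  associate degree: (1,760/8,000) × 2 = 0.44
Post-stratified estimate = 5.1 → 5.1.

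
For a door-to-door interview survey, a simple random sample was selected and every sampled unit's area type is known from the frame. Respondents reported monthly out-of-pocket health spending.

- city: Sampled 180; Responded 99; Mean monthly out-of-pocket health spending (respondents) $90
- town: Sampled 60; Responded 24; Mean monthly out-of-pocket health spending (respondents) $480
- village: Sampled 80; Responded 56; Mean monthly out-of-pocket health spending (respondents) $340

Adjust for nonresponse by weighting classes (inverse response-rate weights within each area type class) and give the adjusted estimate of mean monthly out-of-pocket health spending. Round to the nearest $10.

Class response rates: city 99/180 = 55%, town 24/60 = 40%, village 56/80 = 70%.
Each respondent's weight = sampled/responded in their class; summing within a class gives n_sampled, so:
  city: 180 × 90 = 16,200
  town: 60 × 480 = 28,800
  village: 80 × 340 = 27,200
Adjusted estimate = 72,200 / 320 = 225.625 → $230.

$230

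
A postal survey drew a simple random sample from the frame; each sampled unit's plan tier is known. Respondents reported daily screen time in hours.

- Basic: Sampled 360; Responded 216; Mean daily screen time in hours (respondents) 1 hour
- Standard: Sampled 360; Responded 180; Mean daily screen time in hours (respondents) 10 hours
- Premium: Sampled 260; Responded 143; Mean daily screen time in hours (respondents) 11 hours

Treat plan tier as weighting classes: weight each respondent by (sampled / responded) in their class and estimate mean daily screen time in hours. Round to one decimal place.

Class response rates: Basic 216/360 = 60%, Standard 180/360 = 50%, Premium 143/260 = 55%.
Inverse-response-rate weighting restores each class to its sampled count, so class totals weight by n_sampled:
  Basic: 360 × 1 = 360
  Standard: 360 × 10 = 3600
  Premium: 260 × 11 = 2860
Adjusted estimate = 6820 / 980 = 6.95918 → 7.0.

7.0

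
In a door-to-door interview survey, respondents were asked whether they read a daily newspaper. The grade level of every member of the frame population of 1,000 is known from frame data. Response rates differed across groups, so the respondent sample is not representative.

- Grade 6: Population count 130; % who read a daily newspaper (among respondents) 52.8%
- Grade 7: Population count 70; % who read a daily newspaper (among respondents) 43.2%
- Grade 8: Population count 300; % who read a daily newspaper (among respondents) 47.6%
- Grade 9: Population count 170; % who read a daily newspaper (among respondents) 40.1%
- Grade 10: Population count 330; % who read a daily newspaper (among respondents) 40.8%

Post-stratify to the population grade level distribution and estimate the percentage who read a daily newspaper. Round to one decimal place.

44.4%

Post-stratification weights by population share, not respondent share:
  Grade 6: (130/1,000) × 52.8 = 6.864
  Grade 7: (70/1,000) × 43.2 = 3.024
  Grade 8: (300/1,000) × 47.6 = 14.28
  Grade 9: (170/1,000) × 40.1 = 6.817
  Grade 10: (330/1,000) × 40.8 = 13.464
Post-stratified estimate = 44.449 → 44.4%.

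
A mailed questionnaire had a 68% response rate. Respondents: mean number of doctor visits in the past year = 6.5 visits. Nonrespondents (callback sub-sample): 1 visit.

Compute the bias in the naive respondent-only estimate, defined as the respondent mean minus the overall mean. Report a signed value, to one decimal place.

Nonresponse fraction = 1 − 0.68 = 0.32.
Bias = (nonresponse fraction) × (respondent mean − nonrespondent mean)
     = 0.32 × (6.5 − 1) = 0.32 × 5.5 = 1.76.

+1.8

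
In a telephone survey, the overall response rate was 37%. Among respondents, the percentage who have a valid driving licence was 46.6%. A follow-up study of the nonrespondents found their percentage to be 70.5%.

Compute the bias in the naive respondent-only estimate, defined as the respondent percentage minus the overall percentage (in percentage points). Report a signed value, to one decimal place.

Nonresponse fraction = 1 − 0.37 = 0.63.
Bias = (nonresponse fraction) × (respondent percentage − nonrespondent percentage)
     = 0.63 × (46.6 − 70.5) = 0.63 × -23.9 = -15.057.

-15.1 percentage points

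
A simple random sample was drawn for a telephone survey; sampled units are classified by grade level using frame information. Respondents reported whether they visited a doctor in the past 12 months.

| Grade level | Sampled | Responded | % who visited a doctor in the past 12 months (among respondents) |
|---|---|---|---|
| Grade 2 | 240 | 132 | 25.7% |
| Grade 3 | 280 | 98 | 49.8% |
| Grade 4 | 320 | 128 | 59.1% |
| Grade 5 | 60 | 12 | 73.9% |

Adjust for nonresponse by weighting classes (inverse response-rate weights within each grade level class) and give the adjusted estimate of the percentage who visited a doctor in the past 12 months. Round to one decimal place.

Class response rates: Grade 2 132/240 = 55%, Grade 3 98/280 = 35%, Grade 4 128/320 = 40%, Grade 5 12/60 = 20%.
Inverse-response-rate weighting restores each class to its sampled count, so class totals weight by n_sampled:
  Grade 2: 240 × 25.7 = 6168
  Grade 3: 280 × 49.8 = 13,944
  Grade 4: 320 × 59.1 = 18,912
  Grade 5: 60 × 73.9 = 4434
Adjusted estimate = 43,458 / 900 = 48.2867 → 48.3%.

48.3%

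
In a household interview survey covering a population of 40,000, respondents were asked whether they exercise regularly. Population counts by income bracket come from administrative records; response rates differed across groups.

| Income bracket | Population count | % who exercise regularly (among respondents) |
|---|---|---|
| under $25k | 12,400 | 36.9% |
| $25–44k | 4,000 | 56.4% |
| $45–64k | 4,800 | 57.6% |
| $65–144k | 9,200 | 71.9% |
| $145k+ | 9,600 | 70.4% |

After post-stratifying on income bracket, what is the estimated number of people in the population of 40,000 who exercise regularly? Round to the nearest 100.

23,000

Estimated count per cell = population count × respondent percentage:
  under $25k: 12,400 × 36.9% = 4575.6
  $25–44k: 4,000 × 56.4% = 2256
  $45–64k: 4,800 × 57.6% = 2764.8
  $65–144k: 9,200 × 71.9% = 6614.8
  $145k+: 9,600 × 70.4% = 6758.4
Estimated total = 22969.6 → 23,000.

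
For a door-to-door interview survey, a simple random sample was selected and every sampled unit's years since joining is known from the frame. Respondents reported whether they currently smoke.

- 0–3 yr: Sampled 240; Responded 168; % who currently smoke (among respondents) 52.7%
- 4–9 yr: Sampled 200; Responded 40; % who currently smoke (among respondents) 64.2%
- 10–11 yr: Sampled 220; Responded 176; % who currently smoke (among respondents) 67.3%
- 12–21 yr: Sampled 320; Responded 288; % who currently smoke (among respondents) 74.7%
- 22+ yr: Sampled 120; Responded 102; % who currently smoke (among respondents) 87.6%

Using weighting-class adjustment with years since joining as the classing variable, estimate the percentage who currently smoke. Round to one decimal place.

Response rates by class: 0–3 yr 168/240 = 70%, 4–9 yr 40/200 = 20%, 10–11 yr 176/220 = 80%, 12–21 yr 288/320 = 90%, 22+ yr 102/120 = 85%.
Each respondent's weight = sampled/responded in their class; summing within a class gives n_sampled, so:
  0–3 yr: 240 × 52.7 = 12,648
  4–9 yr: 200 × 64.2 = 12,840
  10–11 yr: 220 × 67.3 = 14,806
  12–21 yr: 320 × 74.7 = 23,904
  22+ yr: 120 × 87.6 = 10,512
Adjusted estimate = 74,710 / 1,100 = 67.9182 → 67.9%.

67.9%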